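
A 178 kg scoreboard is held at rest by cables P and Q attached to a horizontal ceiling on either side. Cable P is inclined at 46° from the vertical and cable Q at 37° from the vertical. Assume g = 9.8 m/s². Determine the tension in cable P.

Angles from the horizontal: cable P is 90° − 46° = 44°, cable Q is 90° − 37° = 53°.
Weight W = 178 × 9.8 = 1744 N acts straight down.
Horizontal: T_P cos 44° = T_Q cos 53°  →  T_Q = 1.195 T_P.
Vertical: T_P sin 44° + T_Q sin 53° = 1744.
Substituting the horizontal relation into the vertical equation gives 1.649 T_P = 1744, so T_P = 1058 N.

T_P ≈ 1060 N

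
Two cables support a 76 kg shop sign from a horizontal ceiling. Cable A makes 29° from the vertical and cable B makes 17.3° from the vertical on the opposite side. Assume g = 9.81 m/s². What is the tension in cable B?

Angles from the horizontal: cable A is 90° − 29° = 61°, cable B is 90° − 17.3° = 72.7°.
Weight W = 76 × 9.81 = 745.6 N acts straight down.
Horizontal: T_A cos 61° = T_B cos 72.7°  →  T_A = 0.6134 T_B.
Vertical: T_A sin 61° + T_B sin 72.7° = 745.6.
Substituting the horizontal relation into the vertical equation gives 1.491 T_B = 745.6, so T_B = 500 N.

T_B ≈ 500 N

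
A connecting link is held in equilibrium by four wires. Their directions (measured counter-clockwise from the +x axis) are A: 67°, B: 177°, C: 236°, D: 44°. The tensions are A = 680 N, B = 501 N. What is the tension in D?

T_D ≈ 2690 N

Resolve: ΣF_x = 680 cos 67° + 501 cos 177° + T_C cos 236° + T_D cos 44° = 0.
        ΣF_y = 680 sin 67° + 501 sin 177° + T_C sin 236° + T_D sin 44° = 0.
The known terms sum to (-234.6, 652.2) N, so -0.5592 T_C + 0.7193 T_D = 234.6 and -0.8290 T_C + 0.6947 T_D = -652.2.
Solving simultaneously: T_C = 3040 N, T_D = 2690 N.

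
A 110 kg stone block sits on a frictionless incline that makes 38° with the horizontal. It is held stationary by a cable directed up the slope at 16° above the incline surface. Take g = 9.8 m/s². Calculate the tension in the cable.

T ≈ 690 N

Take axes along and perpendicular to the incline. Weight components: W sin 38° = 663.7 N down-slope, W cos 38° = 849.5 N into the surface.
Along incline: T cos 16° = W sin 38° → T = 690.4 N.
Perpendicular: N = W cos 38° − T sin 16° = 659.2 N.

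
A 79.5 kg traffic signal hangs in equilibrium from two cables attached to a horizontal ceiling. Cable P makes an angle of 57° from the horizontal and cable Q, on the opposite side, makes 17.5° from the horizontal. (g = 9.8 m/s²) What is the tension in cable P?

Weight W = 79.5 × 9.8 = 779.1 N acts straight down.
Horizontal: T_P cos 57° = T_Q cos 17.5°  →  T_Q = 0.5711 T_P.
Vertical: T_P sin 57° + T_Q sin 17.5° = 779.1.
Substituting the horizontal relation into the vertical equation gives 1.01 T_P = 779.1, so T_P = 771.1 N.

T_P ≈ 771 N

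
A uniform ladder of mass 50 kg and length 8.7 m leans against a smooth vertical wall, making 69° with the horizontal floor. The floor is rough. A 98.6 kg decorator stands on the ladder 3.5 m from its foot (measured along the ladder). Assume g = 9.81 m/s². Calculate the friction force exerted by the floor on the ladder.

f ≈ 244 N

Torques about the foot: N_wall · 8.7 sin 69° = 50×9.81×4.35 cos 69° + 98.6×9.81×3.5 cos 69° → N_wall = 243.52 N.
ΣF_x = 0: f_floor = N_wall = 243.52 N.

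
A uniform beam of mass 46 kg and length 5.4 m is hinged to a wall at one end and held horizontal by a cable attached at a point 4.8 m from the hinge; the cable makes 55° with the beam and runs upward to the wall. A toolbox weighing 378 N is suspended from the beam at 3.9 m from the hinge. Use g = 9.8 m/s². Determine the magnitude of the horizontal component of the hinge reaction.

Take torques about the hinge: T sin 55° · 4.8 = 46×9.8×2.7 + 378×3.9 = 2691.4 N·m.
So T = 2691.4 / (0.8192 × 4.8) = 684.49 N.
ΣF_x = 0: H_x = T cos 55° = 392.61 N.

H_x ≈ 393 N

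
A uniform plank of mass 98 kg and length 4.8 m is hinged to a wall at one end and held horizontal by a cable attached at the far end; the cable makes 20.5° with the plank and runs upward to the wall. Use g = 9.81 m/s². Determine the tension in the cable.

T ≈ 1370 N

Take torques about the hinge: T sin 20.5° · 4.8 = 98×9.81×2.4 = 2307.3 N·m.
So T = 2307.3 / (0.3502 × 4.8) = 1372.6 N.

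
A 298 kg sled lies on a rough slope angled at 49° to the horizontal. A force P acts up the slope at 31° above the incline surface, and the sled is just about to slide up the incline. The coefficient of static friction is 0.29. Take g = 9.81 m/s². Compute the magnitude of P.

P ≈ 2740 N

On the verge of sliding up the incline, friction equals μN and acts down the slope.
Perpendicular: N + P sin 31° = W cos 49° = 1918 N.
Along incline: P cos 31° = W sin 49° + μN  with W sin 49° = 2206 N.
Solving the pair for P and N: P = 2745 N, N = 504.3 N (and f = μN = 146.3 N).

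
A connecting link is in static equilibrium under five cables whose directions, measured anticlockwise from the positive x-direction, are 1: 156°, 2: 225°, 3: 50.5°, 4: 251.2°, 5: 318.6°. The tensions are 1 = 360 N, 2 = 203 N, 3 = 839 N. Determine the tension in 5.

T_5 ≈ 164 N

Resolve: ΣF_x = 360 cos 156° + 203 cos 225° + 839 cos 50.5° + T_4 cos 251.2° + T_5 cos 318.6° = 0.
        ΣF_y = 360 sin 156° + 203 sin 225° + 839 sin 50.5° + T_4 sin 251.2° + T_5 sin 318.6° = 0.
The known terms sum to (61.25, 650.3) N, so -0.3223 T_4 + 0.7501 T_5 = -61.25 and -0.9466 T_4 − 0.6613 T_5 = -650.3.
Solving simultaneously: T_4 = 572.2 N, T_5 = 164.2 N.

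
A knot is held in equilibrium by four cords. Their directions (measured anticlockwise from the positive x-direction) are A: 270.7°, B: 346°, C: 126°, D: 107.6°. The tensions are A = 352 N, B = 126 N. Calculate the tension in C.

Resolve: ΣF_x = 352 cos 270.7° + 126 cos 346° + T_C cos 126° + T_D cos 107.6° = 0.
        ΣF_y = 352 sin 270.7° + 126 sin 346° + T_C sin 126° + T_D sin 107.6° = 0.
The known terms sum to (126.6, -382.5) N, so -0.5878 T_C − 0.3024 T_D = -126.6 and 0.8090 T_C + 0.9532 T_D = 382.5.
Solving simultaneously: T_C = 15.81 N, T_D = 387.8 N.

T_C ≈ 15.8 N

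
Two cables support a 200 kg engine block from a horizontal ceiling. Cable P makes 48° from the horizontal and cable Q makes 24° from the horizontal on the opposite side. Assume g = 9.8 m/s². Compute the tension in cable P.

T_P ≈ 1880 N

Weight W = 200 × 9.8 = 1960 N acts straight down.
Horizontal: T_P cos 48° = T_Q cos 24°  →  T_Q = 0.7325 T_P.
Vertical: T_P sin 48° + T_Q sin 24° = 1960.
Substituting the horizontal relation into the vertical equation gives 1.041 T_P = 1960, so T_P = 1883 N.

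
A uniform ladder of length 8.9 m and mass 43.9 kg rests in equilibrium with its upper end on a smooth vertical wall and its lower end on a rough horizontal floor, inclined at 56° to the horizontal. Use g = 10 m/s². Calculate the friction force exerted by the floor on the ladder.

f ≈ 148 N

Torques about the foot: N_wall · 8.9 sin 56° = 43.9×10×4.45 cos 56° → N_wall = 148.05 N.
ΣF_x = 0: f_floor = N_wall = 148.05 N.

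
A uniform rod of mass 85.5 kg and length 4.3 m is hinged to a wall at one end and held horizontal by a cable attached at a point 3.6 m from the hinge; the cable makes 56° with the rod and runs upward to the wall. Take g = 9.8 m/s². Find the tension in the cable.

Take torques about the hinge: T sin 56° · 3.6 = 85.5×9.8×2.15 = 1801.5 N·m.
So T = 1801.5 / (0.8290 × 3.6) = 603.61 N.

T ≈ 604 N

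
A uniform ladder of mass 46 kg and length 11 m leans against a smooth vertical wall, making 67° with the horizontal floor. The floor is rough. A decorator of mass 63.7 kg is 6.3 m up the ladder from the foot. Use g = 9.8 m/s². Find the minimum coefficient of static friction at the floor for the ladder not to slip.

μ_min ≈ 0.230

ΣF_y = 0: N_floor = 46×9.8 + 63.7×9.8 = 1075.1 N.
Torques about the foot: N_wall · 11 sin 67° = 46×9.8×5.5 cos 67° + 63.7×9.8×6.3 cos 67° → N_wall = 247.44 N.
ΣF_x = 0: f_floor = N_wall = 247.44 N.
μ_min = f_floor / N_floor = 247.44 / 1075.1 = 0.2302.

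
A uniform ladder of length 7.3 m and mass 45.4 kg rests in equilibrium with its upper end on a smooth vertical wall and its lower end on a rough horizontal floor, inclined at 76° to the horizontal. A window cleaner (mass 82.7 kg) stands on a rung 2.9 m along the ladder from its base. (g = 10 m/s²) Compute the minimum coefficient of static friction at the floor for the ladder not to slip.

ΣF_y = 0: N_floor = 45.4×10 + 82.7×10 = 1281 N.
Torques about the foot: N_wall · 7.3 sin 76° = 45.4×10×3.65 cos 76° + 82.7×10×2.9 cos 76° → N_wall = 138.51 N.
ΣF_x = 0: f_floor = N_wall = 138.51 N.
μ_min = f_floor / N_floor = 138.51 / 1281 = 0.1081.

μ_min ≈ 0.108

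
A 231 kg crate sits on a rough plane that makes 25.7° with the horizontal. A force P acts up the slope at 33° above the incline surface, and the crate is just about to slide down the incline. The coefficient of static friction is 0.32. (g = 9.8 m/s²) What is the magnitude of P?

P ≈ 495 N

On the verge of sliding down the incline, friction equals μN and acts up the slope.
Perpendicular: N + P sin 33° = W cos 25.7° = 2040 N.
Along incline: P cos 33° + μN = W sin 25.7° with W sin 25.7° = 981.7 N.
Solving the pair for P and N: P = 495.1 N, N = 1770 N (and f = μN = 566.5 N).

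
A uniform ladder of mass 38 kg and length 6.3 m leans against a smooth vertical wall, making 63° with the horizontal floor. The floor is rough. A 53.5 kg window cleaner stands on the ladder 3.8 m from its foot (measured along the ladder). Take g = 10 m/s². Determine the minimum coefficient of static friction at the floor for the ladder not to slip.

μ_min ≈ 0.286

ΣF_y = 0: N_floor = 38×10 + 53.5×10 = 915 N.
Torques about the foot: N_wall · 6.3 sin 63° = 38×10×3.15 cos 63° + 53.5×10×3.8 cos 63° → N_wall = 261.23 N.
ΣF_x = 0: f_floor = N_wall = 261.23 N.
μ_min = f_floor / N_floor = 261.23 / 915 = 0.2855.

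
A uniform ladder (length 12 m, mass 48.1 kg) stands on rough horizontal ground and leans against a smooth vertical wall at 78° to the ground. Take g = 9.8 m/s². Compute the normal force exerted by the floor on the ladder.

ΣF_y = 0: N_floor = 48.1×9.8 = 471.38 N.

N_floor ≈ 471 N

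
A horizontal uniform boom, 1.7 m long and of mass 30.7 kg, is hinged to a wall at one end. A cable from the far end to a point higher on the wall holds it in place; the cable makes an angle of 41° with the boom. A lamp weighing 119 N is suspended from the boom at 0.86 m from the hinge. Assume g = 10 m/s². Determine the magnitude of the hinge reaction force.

Take torques about the hinge: T sin 41° · 1.7 = 30.7×10×0.85 + 119×0.86 = 363.29 N·m.
So T = 363.29 / (0.6561 × 1.7) = 325.73 N.
ΣF_x = 0: H_x = T cos 41° = 245.83 N.
ΣF_y = 0: H_y = (30.7×10 + 119) − T sin 41° = 426 − 213.7 = 212.3 N.
|H| = √(H_x² + H_y²) = √((245.83)² + (212.3)²) = 324.82 N.

|H| ≈ 325 N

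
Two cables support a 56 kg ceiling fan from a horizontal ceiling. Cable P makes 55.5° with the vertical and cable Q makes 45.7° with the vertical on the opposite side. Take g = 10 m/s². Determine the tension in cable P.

Angles from the horizontal: cable P is 90° − 55.5° = 34.5°, cable Q is 90° − 45.7° = 44.3°.
Weight W = 56 × 10 = 560 N acts straight down.
Horizontal: T_P cos 34.5° = T_Q cos 44.3°  →  T_Q = 1.152 T_P.
Vertical: T_P sin 34.5° + T_Q sin 44.3° = 560.
Substituting the horizontal relation into the vertical equation gives 1.371 T_P = 560, so T_P = 408.6 N.

T_P ≈ 409 N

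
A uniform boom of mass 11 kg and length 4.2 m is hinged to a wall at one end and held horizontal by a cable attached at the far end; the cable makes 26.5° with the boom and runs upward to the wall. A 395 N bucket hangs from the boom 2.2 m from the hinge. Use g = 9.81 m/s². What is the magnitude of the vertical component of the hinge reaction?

|H_y| ≈ 242 N

Take torques about the hinge: T sin 26.5° · 4.2 = 11×9.81×2.1 + 395×2.2 = 1095.6 N·m.
So T = 1095.6 / (0.4462 × 4.2) = 584.63 N.
ΣF_y = 0: H_y = (11×9.81 + 395) − T sin 26.5° = 502.91 − 260.86 = 242.05 N.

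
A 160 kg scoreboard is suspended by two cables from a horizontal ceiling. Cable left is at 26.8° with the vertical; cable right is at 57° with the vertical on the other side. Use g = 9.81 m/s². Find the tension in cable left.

Angles from the horizontal: cable left is 90° − 26.8° = 63.2°, cable right is 90° − 57° = 33°.
Weight W = 160 × 9.81 = 1570 N acts straight down.
Horizontal: T_left cos 63.2° = T_right cos 33°  →  T_right = 0.5376 T_left.
Vertical: T_left sin 63.2° + T_right sin 33° = 1570.
Substituting the horizontal relation into the vertical equation gives 1.185 T_left = 1570, so T_left = 1324 N.

T_left ≈ 1320 N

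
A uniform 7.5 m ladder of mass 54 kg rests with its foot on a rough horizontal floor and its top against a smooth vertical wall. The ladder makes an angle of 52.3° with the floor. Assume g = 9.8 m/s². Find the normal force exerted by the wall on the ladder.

N_wall ≈ 205 N

Torques about the foot: N_wall · 7.5 sin 52.3° = 54×9.8×3.75 cos 52.3° → N_wall = 204.51 N.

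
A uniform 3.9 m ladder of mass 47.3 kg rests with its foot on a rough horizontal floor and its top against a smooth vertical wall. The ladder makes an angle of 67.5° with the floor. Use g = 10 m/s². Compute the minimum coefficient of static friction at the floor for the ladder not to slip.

μ_min ≈ 0.207

ΣF_y = 0: N_floor = 47.3×10 = 473 N.
Torques about the foot: N_wall · 3.9 sin 67.5° = 47.3×10×1.95 cos 67.5° → N_wall = 97.962 N.
ΣF_x = 0: f_floor = N_wall = 97.962 N.
μ_min = f_floor / N_floor = 97.962 / 473 = 0.2071.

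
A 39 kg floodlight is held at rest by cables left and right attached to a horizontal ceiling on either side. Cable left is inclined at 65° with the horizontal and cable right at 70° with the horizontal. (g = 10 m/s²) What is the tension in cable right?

T_right ≈ 233 N

Weight W = 39 × 10 = 390 N acts straight down.
Horizontal: T_left cos 65° = T_right cos 70°  →  T_left = 0.8093 T_right.
Vertical: T_left sin 65° + T_right sin 70° = 390.
Substituting the horizontal relation into the vertical equation gives 1.673 T_right = 390, so T_right = 233.1 N.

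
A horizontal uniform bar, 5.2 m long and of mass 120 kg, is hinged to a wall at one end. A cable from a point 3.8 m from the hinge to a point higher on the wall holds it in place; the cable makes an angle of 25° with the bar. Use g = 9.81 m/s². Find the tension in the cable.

Take torques about the hinge: T sin 25° · 3.8 = 120×9.81×2.6 = 3060.7 N·m.
So T = 3060.7 / (0.4226 × 3.8) = 1905.9 N.

T ≈ 1910 N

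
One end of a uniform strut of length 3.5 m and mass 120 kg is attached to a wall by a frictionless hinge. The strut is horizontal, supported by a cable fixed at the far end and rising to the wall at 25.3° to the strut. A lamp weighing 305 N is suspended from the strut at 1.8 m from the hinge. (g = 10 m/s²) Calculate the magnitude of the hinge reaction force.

Take torques about the hinge: T sin 25.3° · 3.5 = 120×10×1.75 + 305×1.8 = 2649 N·m.
So T = 2649 / (0.4274 × 3.5) = 1771 N.
ΣF_x = 0: H_x = T cos 25.3° = 1601.1 N.
ΣF_y = 0: H_y = (120×10 + 305) − T sin 25.3° = 1505 − 756.86 = 748.14 N.
|H| = √(H_x² + H_y²) = √((1601.1)² + (748.14)²) = 1767.3 N.

|H| ≈ 1770 N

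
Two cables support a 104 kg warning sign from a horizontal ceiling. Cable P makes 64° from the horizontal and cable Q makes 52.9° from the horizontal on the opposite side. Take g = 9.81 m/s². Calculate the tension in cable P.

T_P ≈ 690 N

Weight W = 104 × 9.81 = 1020 N acts straight down.
Horizontal: T_P cos 64° = T_Q cos 52.9°  →  T_Q = 0.7267 T_P.
Vertical: T_P sin 64° + T_Q sin 52.9° = 1020.
Substituting the horizontal relation into the vertical equation gives 1.478 T_P = 1020, so T_P = 690.1 N.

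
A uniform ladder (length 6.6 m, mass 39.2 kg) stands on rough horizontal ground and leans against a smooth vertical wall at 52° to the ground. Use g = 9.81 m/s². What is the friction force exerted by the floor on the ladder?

Torques about the foot: N_wall · 6.6 sin 52° = 39.2×9.81×3.3 cos 52° → N_wall = 150.22 N.
ΣF_x = 0: f_floor = N_wall = 150.22 N.

f ≈ 150 N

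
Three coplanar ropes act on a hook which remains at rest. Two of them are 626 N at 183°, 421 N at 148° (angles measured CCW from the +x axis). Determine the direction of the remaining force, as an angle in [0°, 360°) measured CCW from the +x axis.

Sum the known components: ΣF_x = -982.2 N, ΣF_y = 190.3 N.
For equilibrium the remaining force must supply (−ΣF_x, −ΣF_y) = (982.2, -190.3) N.
Magnitude = √((982.2)² + (-190.3)²) = 1000 N; direction = atan2(-190.3, 982.2) = 349.0°.

θ ≈ 349°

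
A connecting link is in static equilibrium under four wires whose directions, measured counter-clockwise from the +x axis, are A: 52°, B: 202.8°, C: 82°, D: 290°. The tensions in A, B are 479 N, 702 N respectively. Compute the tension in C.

T_C ≈ 628 N

Resolve: ΣF_x = 479 cos 52° + 702 cos 202.8° + T_C cos 82° + T_D cos 290° = 0.
        ΣF_y = 479 sin 52° + 702 sin 202.8° + T_C sin 82° + T_D sin 290° = 0.
The known terms sum to (-352.2, 105.4) N, so 0.1392 T_C + 0.3420 T_D = 352.2 and 0.9903 T_C − 0.9397 T_D = -105.4.
Solving simultaneously: T_C = 628.3 N, T_D = 774.3 N.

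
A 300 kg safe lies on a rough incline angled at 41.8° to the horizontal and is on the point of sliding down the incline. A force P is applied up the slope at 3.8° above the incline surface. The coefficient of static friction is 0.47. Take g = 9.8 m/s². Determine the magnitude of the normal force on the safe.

On the verge of sliding down the incline, friction equals μN and acts up the slope.
Perpendicular: N + P sin 3.8° = W cos 41.8° = 2192 N.
Along incline: P cos 3.8° + μN = W sin 41.8° with W sin 41.8° = 1960 N.
Solving the pair for P and N: P = 961.6 N, N = 2128 N (and f = μN = 1000 N).

N ≈ 2130 N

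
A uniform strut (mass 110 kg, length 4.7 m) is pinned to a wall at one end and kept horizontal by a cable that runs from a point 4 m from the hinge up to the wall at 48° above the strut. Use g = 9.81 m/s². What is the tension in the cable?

Take torques about the hinge: T sin 48° · 4 = 110×9.81×2.35 = 2535.9 N·m.
So T = 2535.9 / (0.7431 × 4) = 853.09 N.

T ≈ 853 N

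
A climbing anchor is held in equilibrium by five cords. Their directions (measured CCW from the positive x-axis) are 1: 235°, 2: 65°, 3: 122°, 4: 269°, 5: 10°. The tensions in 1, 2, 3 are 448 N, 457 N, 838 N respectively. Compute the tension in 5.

Resolve: ΣF_x = 448 cos 235° + 457 cos 65° + 838 cos 122° + T_4 cos 269° + T_5 cos 10° = 0.
        ΣF_y = 448 sin 235° + 457 sin 65° + 838 sin 122° + T_4 sin 269° + T_5 sin 10° = 0.
The known terms sum to (-507.9, 757.9) N, so -0.0175 T_4 + 0.9848 T_5 = 507.9 and -0.9998 T_4 + 0.1736 T_5 = -757.9.
Solving simultaneously: T_4 = 850.2 N, T_5 = 530.8 N.

T_5 ≈ 531 N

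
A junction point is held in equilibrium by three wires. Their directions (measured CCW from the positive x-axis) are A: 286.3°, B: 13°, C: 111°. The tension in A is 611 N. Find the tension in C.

T_C ≈ 616 N

Resolve: ΣF_x = 611 cos 286.3° + T_B cos 13° + T_C cos 111° = 0.
        ΣF_y = 611 sin 286.3° + T_B sin 13° + T_C sin 111° = 0.
The known terms sum to (171.5, -586.4) N, so 0.9744 T_B − 0.3584 T_C = -171.5 and 0.2250 T_B + 0.9336 T_C = 586.4.
Solving simultaneously: T_B = 50.56 N, T_C = 616 N.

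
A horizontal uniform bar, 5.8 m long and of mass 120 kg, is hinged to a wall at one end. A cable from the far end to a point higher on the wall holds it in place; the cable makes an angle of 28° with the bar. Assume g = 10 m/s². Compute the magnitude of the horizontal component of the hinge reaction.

H_x ≈ 1130 N

Take torques about the hinge: T sin 28° · 5.8 = 120×10×2.9 = 3480 N·m.
So T = 3480 / (0.4695 × 5.8) = 1278 N.
ΣF_x = 0: H_x = T cos 28° = 1128.4 N.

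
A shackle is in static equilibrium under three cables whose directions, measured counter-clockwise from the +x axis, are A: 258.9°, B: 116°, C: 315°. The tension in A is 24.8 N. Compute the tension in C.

Resolve: ΣF_x = 24.8 cos 258.9° + T_B cos 116° + T_C cos 315° = 0.
        ΣF_y = 24.8 sin 258.9° + T_B sin 116° + T_C sin 315° = 0.
The known terms sum to (-4.775, -24.34) N, so -0.4384 T_B + 0.7071 T_C = 4.775 and 0.8988 T_B − 0.7071 T_C = 24.34.
Solving simultaneously: T_B = 63.23 N, T_C = 45.95 N.

T_C ≈ 45.9 N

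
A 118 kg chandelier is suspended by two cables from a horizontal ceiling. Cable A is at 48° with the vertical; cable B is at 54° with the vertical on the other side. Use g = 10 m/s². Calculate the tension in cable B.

T_B ≈ 897 N

Angles from the horizontal: cable A is 90° − 48° = 42°, cable B is 90° − 54° = 36°.
Weight W = 118 × 10 = 1180 N acts straight down.
Horizontal: T_A cos 42° = T_B cos 36°  →  T_A = 1.089 T_B.
Vertical: T_A sin 42° + T_B sin 36° = 1180.
Substituting the horizontal relation into the vertical equation gives 1.316 T_B = 1180, so T_B = 896.5 N.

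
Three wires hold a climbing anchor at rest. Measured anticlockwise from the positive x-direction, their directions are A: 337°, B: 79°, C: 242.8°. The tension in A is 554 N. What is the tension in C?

Resolve: ΣF_x = 554 cos 337° + T_B cos 79° + T_C cos 242.8° = 0.
        ΣF_y = 554 sin 337° + T_B sin 79° + T_C sin 242.8° = 0.
The known terms sum to (510, -216.5) N, so 0.1908 T_B − 0.4571 T_C = -510 and 0.9816 T_B − 0.8894 T_C = 216.5.
Solving simultaneously: T_B = 1980 N, T_C = 1942 N.

T_C ≈ 1940 N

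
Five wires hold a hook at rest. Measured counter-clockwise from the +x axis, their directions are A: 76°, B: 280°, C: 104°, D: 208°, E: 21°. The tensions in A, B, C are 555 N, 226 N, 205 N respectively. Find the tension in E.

T_E ≈ 3250 N

Resolve: ΣF_x = 555 cos 76° + 226 cos 280° + 205 cos 104° + T_D cos 208° + T_E cos 21° = 0.
        ΣF_y = 555 sin 76° + 226 sin 280° + 205 sin 104° + T_D sin 208° + T_E sin 21° = 0.
The known terms sum to (123.9, 514.9) N, so -0.8829 T_D + 0.9336 T_E = -123.9 and -0.4695 T_D + 0.3584 T_E = -514.9.
Solving simultaneously: T_D = 3580 N, T_E = 3253 N.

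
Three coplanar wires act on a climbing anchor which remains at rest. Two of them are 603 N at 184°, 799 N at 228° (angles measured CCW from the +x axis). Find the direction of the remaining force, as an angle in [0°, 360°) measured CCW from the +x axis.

θ ≈ 29.2°

Sum the known components: ΣF_x = -1136 N, ΣF_y = -635.8 N.
For equilibrium the remaining force must supply (−ΣF_x, −ΣF_y) = (1136, 635.8) N.
Magnitude = √((1136)² + (635.8)²) = 1302 N; direction = atan2(635.8, 1136) = 29.2°.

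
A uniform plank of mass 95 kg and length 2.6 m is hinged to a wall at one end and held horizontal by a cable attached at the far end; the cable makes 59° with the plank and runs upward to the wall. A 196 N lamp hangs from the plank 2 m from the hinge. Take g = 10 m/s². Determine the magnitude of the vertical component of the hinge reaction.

Take torques about the hinge: T sin 59° · 2.6 = 95×10×1.3 + 196×2 = 1627 N·m.
So T = 1627 / (0.8572 × 2.6) = 730.04 N.
ΣF_y = 0: H_y = (95×10 + 196) − T sin 59° = 1146 − 625.77 = 520.23 N.

|H_y| ≈ 520 N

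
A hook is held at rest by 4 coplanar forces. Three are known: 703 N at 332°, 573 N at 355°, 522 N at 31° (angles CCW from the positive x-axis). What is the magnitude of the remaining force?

F ≈ 1640 N

Sum the known components: ΣF_x = 1639 N, ΣF_y = -111.1 N.
For equilibrium the remaining force must supply (−ΣF_x, −ΣF_y) = (-1639, 111.1) N.
Magnitude = √((-1639)² + (111.1)²) = 1643 N; direction = atan2(111.1, -1639) = 176.1°.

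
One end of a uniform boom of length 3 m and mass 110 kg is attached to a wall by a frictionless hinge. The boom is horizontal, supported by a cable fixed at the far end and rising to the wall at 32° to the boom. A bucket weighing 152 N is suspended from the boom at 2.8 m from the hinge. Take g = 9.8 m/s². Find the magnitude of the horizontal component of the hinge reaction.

H_x ≈ 1090 N

Take torques about the hinge: T sin 32° · 3 = 110×9.8×1.5 + 152×2.8 = 2042.6 N·m.
So T = 2042.6 / (0.5299 × 3) = 1284.8 N.
ΣF_x = 0: H_x = T cos 32° = 1089.6 N.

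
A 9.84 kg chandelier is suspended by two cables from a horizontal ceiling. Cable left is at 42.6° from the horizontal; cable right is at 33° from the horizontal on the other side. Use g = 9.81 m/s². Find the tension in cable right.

Weight W = 9.84 × 9.81 = 96.53 N acts straight down.
Horizontal: T_left cos 42.6° = T_right cos 33°  →  T_left = 1.139 T_right.
Vertical: T_left sin 42.6° + T_right sin 33° = 96.53.
Substituting the horizontal relation into the vertical equation gives 1.316 T_right = 96.53, so T_right = 73.36 N.

T_right ≈ 73.4 N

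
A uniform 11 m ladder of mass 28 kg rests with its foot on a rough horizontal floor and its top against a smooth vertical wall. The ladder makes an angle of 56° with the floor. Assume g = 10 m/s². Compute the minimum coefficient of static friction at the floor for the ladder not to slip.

μ_min ≈ 0.337

ΣF_y = 0: N_floor = 28×10 = 280 N.
Torques about the foot: N_wall · 11 sin 56° = 28×10×5.5 cos 56° → N_wall = 94.431 N.
ΣF_x = 0: f_floor = N_wall = 94.431 N.
μ_min = f_floor / N_floor = 94.431 / 280 = 0.3373.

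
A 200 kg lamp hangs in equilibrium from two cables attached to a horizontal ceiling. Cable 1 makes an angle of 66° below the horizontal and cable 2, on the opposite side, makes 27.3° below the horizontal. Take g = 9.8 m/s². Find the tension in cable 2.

Weight W = 200 × 9.8 = 1960 N acts straight down.
Horizontal: T_1 cos 66° = T_2 cos 27.3°  →  T_1 = 2.185 T_2.
Vertical: T_1 sin 66° + T_2 sin 27.3° = 1960.
Substituting the horizontal relation into the vertical equation gives 2.455 T_2 = 1960, so T_2 = 798.5 N.

T_2 ≈ 799 N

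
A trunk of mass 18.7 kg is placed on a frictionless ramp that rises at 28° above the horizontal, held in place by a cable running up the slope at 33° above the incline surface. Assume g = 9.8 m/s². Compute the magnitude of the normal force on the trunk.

N ≈ 106 N

Take axes along and perpendicular to the incline. Weight components: W sin 28° = 86.04 N down-slope, W cos 28° = 161.8 N into the surface.
Along incline: T cos 33° = W sin 28° → T = 102.6 N.
Perpendicular: N = W cos 28° − T sin 33° = 105.9 N.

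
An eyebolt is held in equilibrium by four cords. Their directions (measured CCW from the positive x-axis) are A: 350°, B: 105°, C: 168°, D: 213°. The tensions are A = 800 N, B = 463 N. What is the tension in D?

Resolve: ΣF_x = 800 cos 350° + 463 cos 105° + T_C cos 168° + T_D cos 213° = 0.
        ΣF_y = 800 sin 350° + 463 sin 105° + T_C sin 168° + T_D sin 213° = 0.
The known terms sum to (668, 308.3) N, so -0.9781 T_C − 0.8387 T_D = -668 and 0.2079 T_C − 0.5446 T_D = -308.3.
Solving simultaneously: T_C = 148.9 N, T_D = 622.9 N.

T_D ≈ 623 N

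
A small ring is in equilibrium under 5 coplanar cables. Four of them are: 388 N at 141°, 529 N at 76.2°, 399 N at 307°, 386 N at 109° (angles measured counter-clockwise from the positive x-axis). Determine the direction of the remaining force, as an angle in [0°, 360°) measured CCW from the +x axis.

Sum the known components: ΣF_x = -60.89 N, ΣF_y = 804.2 N.
For equilibrium the remaining force must supply (−ΣF_x, −ΣF_y) = (60.89, -804.2) N.
Magnitude = √((60.89)² + (-804.2)²) = 806.5 N; direction = atan2(-804.2, 60.89) = 274.3°.

θ ≈ 274°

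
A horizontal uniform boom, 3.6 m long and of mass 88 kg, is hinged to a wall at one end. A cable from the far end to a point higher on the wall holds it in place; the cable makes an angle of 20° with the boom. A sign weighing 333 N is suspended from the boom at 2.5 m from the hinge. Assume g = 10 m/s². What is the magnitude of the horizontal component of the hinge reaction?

Take torques about the hinge: T sin 20° · 3.6 = 88×10×1.8 + 333×2.5 = 2416.5 N·m.
So T = 2416.5 / (0.3420 × 3.6) = 1962.6 N.
ΣF_x = 0: H_x = T cos 20° = 1844.2 N.

H_x ≈ 1840 N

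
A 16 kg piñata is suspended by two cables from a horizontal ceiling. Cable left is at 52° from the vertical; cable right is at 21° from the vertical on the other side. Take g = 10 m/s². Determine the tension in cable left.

Angles from the horizontal: cable left is 90° − 52° = 38°, cable right is 90° − 21° = 69°.
Weight W = 16 × 10 = 160 N acts straight down.
Horizontal: T_left cos 38° = T_right cos 69°  →  T_right = 2.199 T_left.
Vertical: T_left sin 38° + T_right sin 69° = 160.
Substituting the horizontal relation into the vertical equation gives 2.668 T_left = 160, so T_left = 59.96 N.

T_left ≈ 60 N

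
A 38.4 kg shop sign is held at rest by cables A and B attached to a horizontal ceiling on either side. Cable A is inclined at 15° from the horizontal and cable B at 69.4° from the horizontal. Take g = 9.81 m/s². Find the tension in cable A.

Weight W = 38.4 × 9.81 = 376.7 N acts straight down.
Horizontal: T_A cos 15° = T_B cos 69.4°  →  T_B = 2.745 T_A.
Vertical: T_A sin 15° + T_B sin 69.4° = 376.7.
Substituting the horizontal relation into the vertical equation gives 2.829 T_A = 376.7, so T_A = 133.2 N.

T_A ≈ 133 N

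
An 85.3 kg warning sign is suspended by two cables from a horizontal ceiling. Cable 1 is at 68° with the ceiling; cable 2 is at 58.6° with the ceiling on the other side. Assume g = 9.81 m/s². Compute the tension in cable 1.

T_1 ≈ 543 N

Weight W = 85.3 × 9.81 = 836.8 N acts straight down.
Horizontal: T_1 cos 68° = T_2 cos 58.6°  →  T_2 = 0.719 T_1.
Vertical: T_1 sin 68° + T_2 sin 58.6° = 836.8.
Substituting the horizontal relation into the vertical equation gives 1.541 T_1 = 836.8, so T_1 = 543.1 N.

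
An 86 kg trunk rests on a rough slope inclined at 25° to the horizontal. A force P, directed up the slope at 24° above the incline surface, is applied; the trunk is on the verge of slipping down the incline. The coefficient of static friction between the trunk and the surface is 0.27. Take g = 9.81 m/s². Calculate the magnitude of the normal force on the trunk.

N ≈ 689 N

On the verge of sliding down the incline, friction equals μN and acts up the slope.
Perpendicular: N + P sin 24° = W cos 25° = 764.6 N.
Along incline: P cos 24° + μN = W sin 25° with W sin 25° = 356.5 N.
Solving the pair for P and N: P = 186.8 N, N = 688.7 N (and f = μN = 185.9 N).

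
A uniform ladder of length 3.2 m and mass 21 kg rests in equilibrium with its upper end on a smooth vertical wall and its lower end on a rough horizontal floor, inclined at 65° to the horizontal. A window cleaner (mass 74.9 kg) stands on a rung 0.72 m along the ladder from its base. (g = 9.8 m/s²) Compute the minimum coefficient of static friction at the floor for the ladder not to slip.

μ_min ≈ 0.133

ΣF_y = 0: N_floor = 21×9.8 + 74.9×9.8 = 939.82 N.
Torques about the foot: N_wall · 3.2 sin 65° = 21×9.8×1.6 cos 65° + 74.9×9.8×0.72 cos 65° → N_wall = 125 N.
ΣF_x = 0: f_floor = N_wall = 125 N.
μ_min = f_floor / N_floor = 125 / 939.82 = 0.133.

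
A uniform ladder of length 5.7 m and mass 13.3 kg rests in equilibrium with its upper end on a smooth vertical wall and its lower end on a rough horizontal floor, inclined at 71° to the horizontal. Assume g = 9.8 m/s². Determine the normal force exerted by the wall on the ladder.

N_wall ≈ 22.4 N

Torques about the foot: N_wall · 5.7 sin 71° = 13.3×9.8×2.85 cos 71° → N_wall = 22.44 N.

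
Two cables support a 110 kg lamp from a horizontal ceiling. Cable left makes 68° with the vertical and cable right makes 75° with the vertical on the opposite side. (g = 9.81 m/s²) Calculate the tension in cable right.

T_right ≈ 1660 N

Angles from the horizontal: cable left is 90° − 68° = 22°, cable right is 90° − 75° = 15°.
Weight W = 110 × 9.81 = 1079 N acts straight down.
Horizontal: T_left cos 22° = T_right cos 15°  →  T_left = 1.042 T_right.
Vertical: T_left sin 22° + T_right sin 15° = 1079.
Substituting the horizontal relation into the vertical equation gives 0.6491 T_right = 1079, so T_right = 1663 N.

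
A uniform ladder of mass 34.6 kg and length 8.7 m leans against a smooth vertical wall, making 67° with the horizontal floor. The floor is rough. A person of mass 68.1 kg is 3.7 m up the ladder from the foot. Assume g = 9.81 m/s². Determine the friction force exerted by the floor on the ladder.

f ≈ 193 N

Torques about the foot: N_wall · 8.7 sin 67° = 34.6×9.81×4.35 cos 67° + 68.1×9.81×3.7 cos 67° → N_wall = 192.64 N.
ΣF_x = 0: f_floor = N_wall = 192.64 N.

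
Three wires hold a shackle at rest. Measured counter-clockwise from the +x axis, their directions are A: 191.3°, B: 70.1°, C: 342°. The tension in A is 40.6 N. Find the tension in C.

T_C ≈ 34.7 N

Resolve: ΣF_x = 40.6 cos 191.3° + T_B cos 70.1° + T_C cos 342° = 0.
        ΣF_y = 40.6 sin 191.3° + T_B sin 70.1° + T_C sin 342° = 0.
The known terms sum to (-39.81, -7.955) N, so 0.3404 T_B + 0.9511 T_C = 39.81 and 0.9403 T_B − 0.3090 T_C = 7.955.
Solving simultaneously: T_B = 19.88 N, T_C = 34.75 N.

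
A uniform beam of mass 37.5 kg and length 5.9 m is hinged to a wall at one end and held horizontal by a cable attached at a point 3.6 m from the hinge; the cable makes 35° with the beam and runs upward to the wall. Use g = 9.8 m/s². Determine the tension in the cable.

T ≈ 525 N

Take torques about the hinge: T sin 35° · 3.6 = 37.5×9.8×2.95 = 1084.1 N·m.
So T = 1084.1 / (0.5736 × 3.6) = 525.03 N.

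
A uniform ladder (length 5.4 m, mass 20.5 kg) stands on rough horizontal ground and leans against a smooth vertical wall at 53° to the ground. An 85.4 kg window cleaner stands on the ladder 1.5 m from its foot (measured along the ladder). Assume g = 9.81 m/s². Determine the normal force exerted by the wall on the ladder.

N_wall ≈ 251 N

Torques about the foot: N_wall · 5.4 sin 53° = 20.5×9.81×2.7 cos 53° + 85.4×9.81×1.5 cos 53° → N_wall = 251.14 N.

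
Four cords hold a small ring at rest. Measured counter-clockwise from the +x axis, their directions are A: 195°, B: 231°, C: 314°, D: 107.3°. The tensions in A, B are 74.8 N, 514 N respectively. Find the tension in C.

T_C ≈ 1120 N

Resolve: ΣF_x = 74.8 cos 195° + 514 cos 231° + T_C cos 314° + T_D cos 107.3° = 0.
        ΣF_y = 74.8 sin 195° + 514 sin 231° + T_C sin 314° + T_D sin 107.3° = 0.
The known terms sum to (-395.7, -418.8) N, so 0.6947 T_C − 0.2974 T_D = 395.7 and -0.7193 T_C + 0.9548 T_D = 418.8.
Solving simultaneously: T_C = 1118 N, T_D = 1281 N.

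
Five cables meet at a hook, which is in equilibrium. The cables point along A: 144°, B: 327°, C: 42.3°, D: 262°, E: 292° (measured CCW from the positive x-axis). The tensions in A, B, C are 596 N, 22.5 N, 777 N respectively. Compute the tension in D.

T_D ≈ 852 N

Resolve: ΣF_x = 596 cos 144° + 22.5 cos 327° + 777 cos 42.3° + T_D cos 262° + T_E cos 292° = 0.
        ΣF_y = 596 sin 144° + 22.5 sin 327° + 777 sin 42.3° + T_D sin 262° + T_E sin 292° = 0.
The known terms sum to (111.4, 861) N, so -0.1392 T_D + 0.3746 T_E = -111.4 and -0.9903 T_D − 0.9272 T_E = -861.
Solving simultaneously: T_D = 851.6 N, T_E = 19.04 N.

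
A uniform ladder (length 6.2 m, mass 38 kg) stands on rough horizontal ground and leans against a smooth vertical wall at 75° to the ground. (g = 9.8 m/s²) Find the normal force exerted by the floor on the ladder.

ΣF_y = 0: N_floor = 38×9.8 = 372.4 N.

N_floor ≈ 372 N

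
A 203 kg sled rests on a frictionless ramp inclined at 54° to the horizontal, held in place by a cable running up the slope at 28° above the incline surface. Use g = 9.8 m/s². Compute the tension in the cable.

T ≈ 1820 N

Take axes along and perpendicular to the incline. Weight components: W sin 54° = 1609 N down-slope, W cos 54° = 1169 N into the surface.
Along incline: T cos 28° = W sin 54° → T = 1823 N.
Perpendicular: N = W cos 54° − T sin 28° = 313.6 N.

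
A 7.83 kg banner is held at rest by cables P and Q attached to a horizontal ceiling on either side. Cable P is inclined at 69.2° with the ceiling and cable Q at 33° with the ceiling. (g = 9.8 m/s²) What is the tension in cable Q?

T_Q ≈ 27.9 N

Weight W = 7.83 × 9.8 = 76.73 N acts straight down.
Horizontal: T_P cos 69.2° = T_Q cos 33°  →  T_P = 2.362 T_Q.
Vertical: T_P sin 69.2° + T_Q sin 33° = 76.73.
Substituting the horizontal relation into the vertical equation gives 2.752 T_Q = 76.73, so T_Q = 27.88 N.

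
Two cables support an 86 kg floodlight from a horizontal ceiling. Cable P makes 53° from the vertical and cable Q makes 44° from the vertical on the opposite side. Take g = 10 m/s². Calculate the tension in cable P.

Angles from the horizontal: cable P is 90° − 53° = 37°, cable Q is 90° − 44° = 46°.
Weight W = 86 × 10 = 860 N acts straight down.
Horizontal: T_P cos 37° = T_Q cos 46°  →  T_Q = 1.15 T_P.
Vertical: T_P sin 37° + T_Q sin 46° = 860.
Substituting the horizontal relation into the vertical equation gives 1.429 T_P = 860, so T_P = 601.9 N.

T_P ≈ 602 N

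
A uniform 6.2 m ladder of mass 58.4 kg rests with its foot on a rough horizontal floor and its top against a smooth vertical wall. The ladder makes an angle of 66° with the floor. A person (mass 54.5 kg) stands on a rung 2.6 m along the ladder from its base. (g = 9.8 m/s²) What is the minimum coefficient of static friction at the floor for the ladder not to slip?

μ_min ≈ 0.205

ΣF_y = 0: N_floor = 58.4×9.8 + 54.5×9.8 = 1106.4 N.
Torques about the foot: N_wall · 6.2 sin 66° = 58.4×9.8×3.1 cos 66° + 54.5×9.8×2.6 cos 66° → N_wall = 227.13 N.
ΣF_x = 0: f_floor = N_wall = 227.13 N.
μ_min = f_floor / N_floor = 227.13 / 1106.4 = 0.2053.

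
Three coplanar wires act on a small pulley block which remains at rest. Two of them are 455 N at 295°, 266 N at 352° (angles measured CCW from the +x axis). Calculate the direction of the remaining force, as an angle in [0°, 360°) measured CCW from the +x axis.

Sum the known components: ΣF_x = 455.7 N, ΣF_y = -449.4 N.
For equilibrium the remaining force must supply (−ΣF_x, −ΣF_y) = (-455.7, 449.4) N.
Magnitude = √((-455.7)² + (449.4)²) = 640 N; direction = atan2(449.4, -455.7) = 135.4°.

θ ≈ 135°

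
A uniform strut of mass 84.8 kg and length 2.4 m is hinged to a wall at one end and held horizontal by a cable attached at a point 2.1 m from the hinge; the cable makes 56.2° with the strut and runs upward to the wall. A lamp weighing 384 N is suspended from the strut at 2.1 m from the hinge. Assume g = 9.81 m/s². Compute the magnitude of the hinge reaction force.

Take torques about the hinge: T sin 56.2° · 2.1 = 84.8×9.81×1.2 + 384×2.1 = 1804.7 N·m.
So T = 1804.7 / (0.8310 × 2.1) = 1034.2 N.
ΣF_x = 0: H_x = T cos 56.2° = 575.29 N.
ΣF_y = 0: H_y = (84.8×9.81 + 384) − T sin 56.2° = 1215.9 − 859.36 = 356.52 N.
|H| = √(H_x² + H_y²) = √((575.29)² + (356.52)²) = 676.81 N.

|H| ≈ 677 N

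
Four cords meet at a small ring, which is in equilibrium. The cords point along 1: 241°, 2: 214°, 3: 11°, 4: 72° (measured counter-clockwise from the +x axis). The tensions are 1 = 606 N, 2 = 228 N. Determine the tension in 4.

Resolve: ΣF_x = 606 cos 241° + 228 cos 214° + T_3 cos 11° + T_4 cos 72° = 0.
        ΣF_y = 606 sin 241° + 228 sin 214° + T_3 sin 11° + T_4 sin 72° = 0.
The known terms sum to (-482.8, -657.5) N, so 0.9816 T_3 + 0.3090 T_4 = 482.8 and 0.1908 T_3 + 0.9511 T_4 = 657.5.
Solving simultaneously: T_3 = 292.7 N, T_4 = 632.6 N.

T_4 ≈ 633 N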